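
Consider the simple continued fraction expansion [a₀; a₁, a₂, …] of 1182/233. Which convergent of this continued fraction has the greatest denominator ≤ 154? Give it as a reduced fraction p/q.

List convergents until the denominator exceeds the bound:
a_0 = 5: 5/1  (≤ bound)
a_1 = 13: 66/13  (≤ bound)
a_2 = 1: 71/14  (≤ bound)
a_3 = 2: 208/41  (≤ bound)
a_4 = 2: 487/96  (≤ bound)
a_5 = 2: 1182/233  (> 154, stop)

487/96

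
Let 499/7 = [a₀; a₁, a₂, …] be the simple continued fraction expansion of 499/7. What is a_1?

Repeatedly divide and take the remainder:
499 = 71·7 + 2, so a_0 = 71
7 = 3·2 + 1, so a_1 = 3

3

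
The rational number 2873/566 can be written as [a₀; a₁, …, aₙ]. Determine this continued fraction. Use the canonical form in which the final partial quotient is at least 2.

⌊2873/566⌋ = 5, remainder 43
⌊566/43⌋ = 13, remainder 7
⌊43/7⌋ = 6, remainder 1
⌊7/1⌋ = 7, remainder 0

[5; 13, 6, 7]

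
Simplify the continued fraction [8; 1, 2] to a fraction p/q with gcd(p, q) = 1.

26/3

Build up convergents one term at a time:
a_0 = 8: 8/1
a_1 = 1: 9/1
a_2 = 2: 26/3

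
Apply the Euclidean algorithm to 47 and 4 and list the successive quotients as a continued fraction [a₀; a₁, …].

47 ÷ 4 → quotient 11, remainder 3
4 ÷ 3 → quotient 1, remainder 1
3 ÷ 1 → quotient 3, remainder 0

[11; 1, 3]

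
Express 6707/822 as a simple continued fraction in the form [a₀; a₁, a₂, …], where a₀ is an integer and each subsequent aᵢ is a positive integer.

6707 = 8·822 + 131, so a_0 = 8
822 = 6·131 + 36, so a_1 = 6
131 = 3·36 + 23, so a_2 = 3
36 = 1·23 + 13, so a_3 = 1
23 = 1·13 + 10, so a_4 = 1
13 = 1·10 + 3, so a_5 = 1
10 = 3·3 + 1, so a_6 = 3
3 = 3·1 + 0, so a_7 = 3

[8; 6, 3, 1, 1, 1, 3, 3]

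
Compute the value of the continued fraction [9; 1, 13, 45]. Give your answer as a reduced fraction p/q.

a_0 = 9: 9/1
a_1 = 1: 10/1
a_2 = 13: 139/14
a_3 = 45: 6265/631

6265/631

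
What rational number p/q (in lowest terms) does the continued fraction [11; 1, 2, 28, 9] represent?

Start with 9.
28 + 1/(9/1) = 28 + 1/9 = 253/9
2 + 1/(253/9) = 2 + 9/253 = 515/253
1 + 1/(515/253) = 1 + 253/515 = 768/515
11 + 1/(768/515) = 11 + 515/768 = 8963/768

8963/768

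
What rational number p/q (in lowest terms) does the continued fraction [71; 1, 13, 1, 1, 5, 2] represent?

Start with 2.
5 + 1/(2/1) = 5 + 1/2 = 11/2
1 + 1/(11/2) = 1 + 2/11 = 13/11
1 + 1/(13/11) = 1 + 11/13 = 24/13
13 + 1/(24/13) = 13 + 13/24 = 325/24
1 + 1/(325/24) = 1 + 24/325 = 349/325
71 + 1/(349/325) = 71 + 325/349 = 25104/349

25104/349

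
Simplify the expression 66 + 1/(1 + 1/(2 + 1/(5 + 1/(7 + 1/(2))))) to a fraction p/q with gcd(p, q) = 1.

a_0 = 66: 66/1
a_1 = 1: 67/1
a_2 = 2: 200/3
a_3 = 5: 1067/16
a_4 = 7: 7669/115
a_5 = 2: 16405/246

16405/246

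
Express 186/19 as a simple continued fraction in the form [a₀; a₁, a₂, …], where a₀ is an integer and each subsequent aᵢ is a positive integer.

[9; 1, 3, 1, 3]

⌊186/19⌋ = 9, remainder 15
⌊19/15⌋ = 1, remainder 4
⌊15/4⌋ = 3, remainder 3
⌊4/3⌋ = 1, remainder 1
⌊3/1⌋ = 3, remainder 0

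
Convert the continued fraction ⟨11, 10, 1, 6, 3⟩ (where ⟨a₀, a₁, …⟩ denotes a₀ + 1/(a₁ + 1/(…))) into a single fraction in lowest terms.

2651/239

Use the convergent recurrence hₖ = aₖ·hₖ₋₁ + hₖ₋₂ (and likewise for the denominators kₖ):
a_0 = 11: 11/1
a_1 = 10: 111/10
a_2 = 1: 122/11
a_3 = 6: 843/76
a_4 = 3: 2651/239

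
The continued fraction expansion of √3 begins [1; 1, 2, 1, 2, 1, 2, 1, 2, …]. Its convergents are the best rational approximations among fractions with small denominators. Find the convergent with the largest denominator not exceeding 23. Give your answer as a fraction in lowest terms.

a_0 = 1: 1/1  (≤ bound)
a_1 = 1: 2/1  (≤ bound)
a_2 = 2: 5/3  (≤ bound)
a_3 = 1: 7/4  (≤ bound)
a_4 = 2: 19/11  (≤ bound)
a_5 = 1: 26/15  (≤ bound)
a_6 = 2: 71/41  (> 23, stop)

26/15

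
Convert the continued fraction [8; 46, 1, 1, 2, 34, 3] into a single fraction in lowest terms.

Start with 3.
34 + 1/(3/1) = 34 + 1/3 = 103/3
2 + 1/(103/3) = 2 + 3/103 = 209/103
1 + 1/(209/103) = 1 + 103/209 = 312/209
1 + 1/(312/209) = 1 + 209/312 = 521/312
46 + 1/(521/312) = 46 + 312/521 = 24278/521
8 + 1/(24278/521) = 8 + 521/24278 = 194745/24278

194745/24278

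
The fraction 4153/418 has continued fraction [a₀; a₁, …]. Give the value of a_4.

13

4153 ÷ 418 → quotient 9, remainder 391
418 ÷ 391 → quotient 1, remainder 27
391 ÷ 27 → quotient 14, remainder 13
27 ÷ 13 → quotient 2, remainder 1
13 ÷ 1 → quotient 13, remainder 0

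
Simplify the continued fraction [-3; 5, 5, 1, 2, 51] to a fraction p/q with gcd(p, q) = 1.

-12684/4519

Starting at the tail and folding back:
Start with 51.
2 + 1/(51/1) = 2 + 1/51 = 103/51
1 + 1/(103/51) = 1 + 51/103 = 154/103
5 + 1/(154/103) = 5 + 103/154 = 873/154
5 + 1/(873/154) = 5 + 154/873 = 4519/873
-3 + 1/(4519/873) = -3 + 873/4519 = -12684/4519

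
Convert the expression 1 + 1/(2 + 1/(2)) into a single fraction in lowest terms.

7/5

Work from the innermost term outward:
Start with 2.
2 + 1/(2/1) = 2 + 1/2 = 5/2
1 + 1/(5/2) = 1 + 2/5 = 7/5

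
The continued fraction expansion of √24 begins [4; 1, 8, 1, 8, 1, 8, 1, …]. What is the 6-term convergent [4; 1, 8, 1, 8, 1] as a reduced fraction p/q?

485/99

a_0 = 4: 4/1
a_1 = 1: 5/1
a_2 = 8: 44/9
a_3 = 1: 49/10
a_4 = 8: 436/89
a_5 = 1: 485/99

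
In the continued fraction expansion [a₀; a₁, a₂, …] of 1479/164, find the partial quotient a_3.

2

⌊1479/164⌋ = 9, remainder 3
⌊164/3⌋ = 54, remainder 2
⌊3/2⌋ = 1, remainder 1
⌊2/1⌋ = 2, remainder 0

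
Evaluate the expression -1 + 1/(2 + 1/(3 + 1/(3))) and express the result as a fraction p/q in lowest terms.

a_0 = -1: -1/1
a_1 = 2: -1/2
a_2 = 3: -4/7
a_3 = 3: -13/23

-13/23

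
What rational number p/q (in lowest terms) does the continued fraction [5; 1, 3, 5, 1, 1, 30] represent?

Start with 30.
1 + 1/(30/1) = 1 + 1/30 = 31/30
1 + 1/(31/30) = 1 + 30/31 = 61/31
5 + 1/(61/31) = 5 + 31/61 = 336/61
3 + 1/(336/61) = 3 + 61/336 = 1069/336
1 + 1/(1069/336) = 1 + 336/1069 = 1405/1069
5 + 1/(1405/1069) = 5 + 1069/1405 = 8094/1405

8094/1405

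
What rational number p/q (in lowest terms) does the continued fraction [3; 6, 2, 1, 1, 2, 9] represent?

Build up convergents one term at a time:
a_0 = 3: 3/1
a_1 = 6: 19/6
a_2 = 2: 41/13
a_3 = 1: 60/19
a_4 = 1: 101/32
a_5 = 2: 262/83
a_6 = 9: 2459/779

2459/779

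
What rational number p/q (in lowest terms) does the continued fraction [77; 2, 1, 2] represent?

Start with 2.
1 + 1/(2/1) = 1 + 1/2 = 3/2
2 + 1/(3/2) = 2 + 2/3 = 8/3
77 + 1/(8/3) = 77 + 3/8 = 619/8

619/8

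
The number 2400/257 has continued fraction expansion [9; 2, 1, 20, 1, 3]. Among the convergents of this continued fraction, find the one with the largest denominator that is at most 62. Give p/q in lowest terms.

579/62

a_0 = 9: 9/1  (≤ bound)
a_1 = 2: 19/2  (≤ bound)
a_2 = 1: 28/3  (≤ bound)
a_3 = 20: 579/62  (≤ bound)
a_4 = 1: 607/65  (> 62, stop)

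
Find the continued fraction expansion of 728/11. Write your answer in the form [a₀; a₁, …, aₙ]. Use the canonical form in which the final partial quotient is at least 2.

[66; 5, 2]

Apply division with remainder until the remainder is 0:
728 ÷ 11 → quotient 66, remainder 2
11 ÷ 2 → quotient 5, remainder 1
2 ÷ 1 → quotient 2, remainder 0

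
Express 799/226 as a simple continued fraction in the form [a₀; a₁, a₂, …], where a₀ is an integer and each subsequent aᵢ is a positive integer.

[3; 1, 1, 6, 1, 1, 3, 2]

799 = 3·226 + 121, so a_0 = 3
226 = 1·121 + 105, so a_1 = 1
121 = 1·105 + 16, so a_2 = 1
105 = 6·16 + 9, so a_3 = 6
16 = 1·9 + 7, so a_4 = 1
9 = 1·7 + 2, so a_5 = 1
7 = 3·2 + 1, so a_6 = 3
2 = 2·1 + 0, so a_7 = 2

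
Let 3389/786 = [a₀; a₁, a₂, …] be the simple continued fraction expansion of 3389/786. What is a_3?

1

⌊3389/786⌋ = 4, remainder 245
⌊786/245⌋ = 3, remainder 51
⌊245/51⌋ = 4, remainder 41
⌊51/41⌋ = 1, remainder 10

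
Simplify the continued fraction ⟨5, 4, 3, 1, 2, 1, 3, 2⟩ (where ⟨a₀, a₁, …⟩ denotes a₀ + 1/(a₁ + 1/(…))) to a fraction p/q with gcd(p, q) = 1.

2837/542

Start with 2.
3 + 1/(2/1) = 3 + 1/2 = 7/2
1 + 1/(7/2) = 1 + 2/7 = 9/7
2 + 1/(9/7) = 2 + 7/9 = 25/9
1 + 1/(25/9) = 1 + 9/25 = 34/25
3 + 1/(34/25) = 3 + 25/34 = 127/34
4 + 1/(127/34) = 4 + 34/127 = 542/127
5 + 1/(542/127) = 5 + 127/542 = 2837/542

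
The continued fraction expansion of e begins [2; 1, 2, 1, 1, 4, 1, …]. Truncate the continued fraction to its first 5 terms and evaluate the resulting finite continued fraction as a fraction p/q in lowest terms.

19/7

Start with 1.
1 + 1/(1/1) = 1 + 1/1 = 2/1
2 + 1/(2/1) = 2 + 1/2 = 5/2
1 + 1/(5/2) = 1 + 2/5 = 7/5
2 + 1/(7/5) = 2 + 5/7 = 19/7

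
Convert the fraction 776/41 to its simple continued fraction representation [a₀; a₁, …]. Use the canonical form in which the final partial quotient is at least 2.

[18; 1, 12, 1, 2]

⌊776/41⌋ = 18, remainder 38
⌊41/38⌋ = 1, remainder 3
⌊38/3⌋ = 12, remainder 2
⌊3/2⌋ = 1, remainder 1
⌊2/1⌋ = 2, remainder 0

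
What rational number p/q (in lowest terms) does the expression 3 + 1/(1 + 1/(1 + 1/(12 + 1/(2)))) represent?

Build up convergents one term at a time:
a_0 = 3: 3/1
a_1 = 1: 4/1
a_2 = 1: 7/2
a_3 = 12: 88/25
a_4 = 2: 183/52

183/52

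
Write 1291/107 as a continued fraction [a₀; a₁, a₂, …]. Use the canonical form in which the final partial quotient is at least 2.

[12; 15, 3, 2]

1291 ÷ 107 → quotient 12, remainder 7
107 ÷ 7 → quotient 15, remainder 2
7 ÷ 2 → quotient 3, remainder 1
2 ÷ 1 → quotient 2, remainder 0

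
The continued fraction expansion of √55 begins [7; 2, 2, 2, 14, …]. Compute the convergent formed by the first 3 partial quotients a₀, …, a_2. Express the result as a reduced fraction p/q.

37/5

a_0 = 7: 7/1
a_1 = 2: 15/2
a_2 = 2: 37/5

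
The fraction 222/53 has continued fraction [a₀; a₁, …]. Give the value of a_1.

⌊222/53⌋ = 4, remainder 10
⌊53/10⌋ = 5, remainder 3

5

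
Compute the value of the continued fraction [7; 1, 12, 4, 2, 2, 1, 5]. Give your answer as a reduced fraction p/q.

Start with 5.
1 + 1/(5/1) = 1 + 1/5 = 6/5
2 + 1/(6/5) = 2 + 5/6 = 17/6
2 + 1/(17/6) = 2 + 6/17 = 40/17
4 + 1/(40/17) = 4 + 17/40 = 177/40
12 + 1/(177/40) = 12 + 40/177 = 2164/177
1 + 1/(2164/177) = 1 + 177/2164 = 2341/2164
7 + 1/(2341/2164) = 7 + 2164/2341 = 18551/2341

18551/2341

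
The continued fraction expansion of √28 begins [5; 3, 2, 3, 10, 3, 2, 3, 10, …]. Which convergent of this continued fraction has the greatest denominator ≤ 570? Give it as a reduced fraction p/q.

a_0 = 5: 5/1  (≤ bound)
a_1 = 3: 16/3  (≤ bound)
a_2 = 2: 37/7  (≤ bound)
a_3 = 3: 127/24  (≤ bound)
a_4 = 10: 1307/247  (≤ bound)
a_5 = 3: 4048/765  (> 570, stop)

1307/247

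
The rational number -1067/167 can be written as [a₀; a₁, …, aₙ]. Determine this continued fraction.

[-7; 1, 1, 1, 1, 3, 9]

-1067 = -7·167 + 102, so a_0 = -7
167 = 1·102 + 65, so a_1 = 1
102 = 1·65 + 37, so a_2 = 1
65 = 1·37 + 28, so a_3 = 1
37 = 1·28 + 9, so a_4 = 1
28 = 3·9 + 1, so a_5 = 3
9 = 9·1 + 0, so a_6 = 9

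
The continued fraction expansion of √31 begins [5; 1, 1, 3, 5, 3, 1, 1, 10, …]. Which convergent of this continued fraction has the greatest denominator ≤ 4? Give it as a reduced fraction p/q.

List convergents until the denominator exceeds the bound:
a_0 = 5: 5/1  (≤ bound)
a_1 = 1: 6/1  (≤ bound)
a_2 = 1: 11/2  (≤ bound)
a_3 = 3: 39/7  (> 4, stop)

11/2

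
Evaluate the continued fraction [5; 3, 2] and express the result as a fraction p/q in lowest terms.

Start with 2.
3 + 1/(2/1) = 3 + 1/2 = 7/2
5 + 1/(7/2) = 5 + 2/7 = 37/7

37/7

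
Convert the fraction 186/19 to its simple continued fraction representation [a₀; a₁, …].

[9; 1, 3, 1, 3]

⌊186/19⌋ = 9, remainder 15
⌊19/15⌋ = 1, remainder 4
⌊15/4⌋ = 3, remainder 3
⌊4/3⌋ = 1, remainder 1
⌊3/1⌋ = 3, remainder 0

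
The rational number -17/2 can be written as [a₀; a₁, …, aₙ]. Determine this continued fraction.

[-9; 2]

Repeatedly divide and take the remainder:
⌊-17/2⌋ = -9, remainder 1
⌊2/1⌋ = 2, remainder 0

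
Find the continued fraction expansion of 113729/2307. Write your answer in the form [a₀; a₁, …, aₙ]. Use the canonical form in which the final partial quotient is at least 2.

113729 = 49·2307 + 686, so a_0 = 49
2307 = 3·686 + 249, so a_1 = 3
686 = 2·249 + 188, so a_2 = 2
249 = 1·188 + 61, so a_3 = 1
188 = 3·61 + 5, so a_4 = 3
61 = 12·5 + 1, so a_5 = 12
5 = 5·1 + 0, so a_6 = 5

[49; 3, 2, 1, 3, 12, 5]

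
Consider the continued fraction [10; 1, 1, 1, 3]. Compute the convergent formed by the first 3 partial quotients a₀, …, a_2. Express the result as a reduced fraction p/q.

Start with 1.
1 + 1/(1/1) = 1 + 1/1 = 2/1
10 + 1/(2/1) = 10 + 1/2 = 21/2

21/2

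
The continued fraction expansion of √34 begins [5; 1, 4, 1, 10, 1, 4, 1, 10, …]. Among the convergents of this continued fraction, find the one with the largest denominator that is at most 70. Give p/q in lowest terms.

List convergents until the denominator exceeds the bound:
a_0 = 5: 5/1  (≤ bound)
a_1 = 1: 6/1  (≤ bound)
a_2 = 4: 29/5  (≤ bound)
a_3 = 1: 35/6  (≤ bound)
a_4 = 10: 379/65  (≤ bound)
a_5 = 1: 414/71  (> 70, stop)

379/65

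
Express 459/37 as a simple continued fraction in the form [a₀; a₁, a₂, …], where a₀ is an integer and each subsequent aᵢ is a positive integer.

Repeatedly divide and take the remainder:
⌊459/37⌋ = 12, remainder 15
⌊37/15⌋ = 2, remainder 7
⌊15/7⌋ = 2, remainder 1
⌊7/1⌋ = 7, remainder 0

[12; 2, 2, 7]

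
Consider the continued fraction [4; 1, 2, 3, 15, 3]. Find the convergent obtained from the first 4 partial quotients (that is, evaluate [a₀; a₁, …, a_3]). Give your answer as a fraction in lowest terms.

47/10

Build up convergents one term at a time:
a_0 = 4: 4/1
a_1 = 1: 5/1
a_2 = 2: 14/3
a_3 = 3: 47/10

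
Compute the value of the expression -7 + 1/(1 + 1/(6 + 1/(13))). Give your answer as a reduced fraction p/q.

-565/92

Build up convergents one term at a time:
a_0 = -7: -7/1
a_1 = 1: -6/1
a_2 = 6: -43/7
a_3 = 13: -565/92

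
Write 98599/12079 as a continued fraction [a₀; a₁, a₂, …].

[8; 6, 7, 9, 1, 8, 3]

98599 ÷ 12079 → quotient 8, remainder 1967
12079 ÷ 1967 → quotient 6, remainder 277
1967 ÷ 277 → quotient 7, remainder 28
277 ÷ 28 → quotient 9, remainder 25
28 ÷ 25 → quotient 1, remainder 3
25 ÷ 3 → quotient 8, remainder 1
3 ÷ 1 → quotient 3, remainder 0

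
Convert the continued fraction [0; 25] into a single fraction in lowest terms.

1/25

Start with 25.
0 + 1/(25/1) = 0 + 1/25 = 1/25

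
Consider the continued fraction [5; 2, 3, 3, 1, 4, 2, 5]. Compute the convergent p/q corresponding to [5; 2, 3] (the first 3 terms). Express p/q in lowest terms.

Compute successive convergents:
a_0 = 5: 5/1
a_1 = 2: 11/2
a_2 = 3: 38/7

38/7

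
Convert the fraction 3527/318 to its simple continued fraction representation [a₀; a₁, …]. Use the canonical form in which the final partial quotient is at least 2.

3527 = 11·318 + 29, so a_0 = 11
318 = 10·29 + 28, so a_1 = 10
29 = 1·28 + 1, so a_2 = 1
28 = 28·1 + 0, so a_3 = 28

[11; 10, 1, 28]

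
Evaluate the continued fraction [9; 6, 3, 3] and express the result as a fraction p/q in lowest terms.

577/63

a_0 = 9: 9/1
a_1 = 6: 55/6
a_2 = 3: 174/19
a_3 = 3: 577/63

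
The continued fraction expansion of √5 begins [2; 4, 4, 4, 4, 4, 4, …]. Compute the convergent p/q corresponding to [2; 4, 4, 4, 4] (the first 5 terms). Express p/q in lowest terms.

Collapse the nested fraction from the inside out:
Start with 4.
4 + 1/(4/1) = 4 + 1/4 = 17/4
4 + 1/(17/4) = 4 + 4/17 = 72/17
4 + 1/(72/17) = 4 + 17/72 = 305/72
2 + 1/(305/72) = 2 + 72/305 = 682/305

682/305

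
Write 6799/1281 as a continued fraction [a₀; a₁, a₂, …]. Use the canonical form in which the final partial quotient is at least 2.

Run the Euclidean algorithm, recording each quotient:
6799 ÷ 1281 → quotient 5, remainder 394
1281 ÷ 394 → quotient 3, remainder 99
394 ÷ 99 → quotient 3, remainder 97
99 ÷ 97 → quotient 1, remainder 2
97 ÷ 2 → quotient 48, remainder 1
2 ÷ 1 → quotient 2, remainder 0

[5; 3, 3, 1, 48, 2]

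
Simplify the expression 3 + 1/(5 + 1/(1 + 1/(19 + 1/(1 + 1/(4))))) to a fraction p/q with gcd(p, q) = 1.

1961/619

Compute successive convergents:
a_0 = 3: 3/1
a_1 = 5: 16/5
a_2 = 1: 19/6
a_3 = 19: 377/119
a_4 = 1: 396/125
a_5 = 4: 1961/619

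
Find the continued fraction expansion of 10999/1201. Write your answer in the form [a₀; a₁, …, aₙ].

[9; 6, 3, 8, 1, 2, 2]

⌊10999/1201⌋ = 9, remainder 190
⌊1201/190⌋ = 6, remainder 61
⌊190/61⌋ = 3, remainder 7
⌊61/7⌋ = 8, remainder 5
⌊7/5⌋ = 1, remainder 2
⌊5/2⌋ = 2, remainder 1
⌊2/1⌋ = 2, remainder 0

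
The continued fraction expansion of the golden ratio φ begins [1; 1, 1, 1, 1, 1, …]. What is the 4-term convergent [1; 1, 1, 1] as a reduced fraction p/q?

Start with 1.
1 + 1/(1/1) = 1 + 1/1 = 2/1
1 + 1/(2/1) = 1 + 1/2 = 3/2
1 + 1/(3/2) = 1 + 2/3 = 5/3

5/3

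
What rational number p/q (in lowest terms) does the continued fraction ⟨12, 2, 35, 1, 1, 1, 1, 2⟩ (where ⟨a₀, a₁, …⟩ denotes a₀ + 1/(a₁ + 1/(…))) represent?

Collapse the nested fraction from the inside out:
Start with 2.
1 + 1/(2/1) = 1 + 1/2 = 3/2
1 + 1/(3/2) = 1 + 2/3 = 5/3
1 + 1/(5/3) = 1 + 3/5 = 8/5
1 + 1/(8/5) = 1 + 5/8 = 13/8
35 + 1/(13/8) = 35 + 8/13 = 463/13
2 + 1/(463/13) = 2 + 13/463 = 939/463
12 + 1/(939/463) = 12 + 463/939 = 11731/939

11731/939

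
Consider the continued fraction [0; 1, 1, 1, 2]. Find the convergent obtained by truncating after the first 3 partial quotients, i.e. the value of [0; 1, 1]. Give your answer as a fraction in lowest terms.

a_0 = 0: 0/1
a_1 = 1: 1/1
a_2 = 1: 1/2

1/2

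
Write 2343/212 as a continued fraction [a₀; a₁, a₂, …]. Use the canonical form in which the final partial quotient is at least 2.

[11; 19, 3, 1, 2]

Repeatedly divide and take the remainder:
2343 ÷ 212 → quotient 11, remainder 11
212 ÷ 11 → quotient 19, remainder 3
11 ÷ 3 → quotient 3, remainder 2
3 ÷ 2 → quotient 1, remainder 1
2 ÷ 1 → quotient 2, remainder 0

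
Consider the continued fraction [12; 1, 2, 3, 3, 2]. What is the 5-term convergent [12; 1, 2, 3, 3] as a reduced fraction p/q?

Compute successive convergents:
a_0 = 12: 12/1
a_1 = 1: 13/1
a_2 = 2: 38/3
a_3 = 3: 127/10
a_4 = 3: 419/33

419/33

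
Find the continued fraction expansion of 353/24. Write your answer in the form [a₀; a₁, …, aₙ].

[14; 1, 2, 2, 3]

353 = 14·24 + 17, so a_0 = 14
24 = 1·17 + 7, so a_1 = 1
17 = 2·7 + 3, so a_2 = 2
7 = 2·3 + 1, so a_3 = 2
3 = 3·1 + 0, so a_4 = 3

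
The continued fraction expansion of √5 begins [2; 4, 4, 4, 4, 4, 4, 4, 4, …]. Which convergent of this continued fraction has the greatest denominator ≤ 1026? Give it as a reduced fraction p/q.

a_0 = 2: 2/1  (≤ bound)
a_1 = 4: 9/4  (≤ bound)
a_2 = 4: 38/17  (≤ bound)
a_3 = 4: 161/72  (≤ bound)
a_4 = 4: 682/305  (≤ bound)
a_5 = 4: 2889/1292  (> 1026, stop)

682/305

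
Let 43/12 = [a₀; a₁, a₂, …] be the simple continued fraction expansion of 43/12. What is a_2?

1

43 ÷ 12 → quotient 3, remainder 7
12 ÷ 7 → quotient 1, remainder 5
7 ÷ 5 → quotient 1, remainder 2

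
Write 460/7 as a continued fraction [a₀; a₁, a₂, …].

Run the Euclidean algorithm, recording each quotient:
460 ÷ 7 → quotient 65, remainder 5
7 ÷ 5 → quotient 1, remainder 2
5 ÷ 2 → quotient 2, remainder 1
2 ÷ 1 → quotient 2, remainder 0

[65; 1, 2, 2]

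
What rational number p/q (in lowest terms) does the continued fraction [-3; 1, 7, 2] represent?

-36/17

Start with 2.
7 + 1/(2/1) = 7 + 1/2 = 15/2
1 + 1/(15/2) = 1 + 2/15 = 17/15
-3 + 1/(17/15) = -3 + 15/17 = -36/17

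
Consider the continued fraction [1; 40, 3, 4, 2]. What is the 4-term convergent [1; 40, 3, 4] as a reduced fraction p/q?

Start with 4.
3 + 1/(4/1) = 3 + 1/4 = 13/4
40 + 1/(13/4) = 40 + 4/13 = 524/13
1 + 1/(524/13) = 1 + 13/524 = 537/524

537/524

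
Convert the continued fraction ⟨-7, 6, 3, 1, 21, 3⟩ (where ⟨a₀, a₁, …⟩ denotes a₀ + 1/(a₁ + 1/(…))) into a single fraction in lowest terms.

-11334/1657

Use the convergent recurrence hₖ = aₖ·hₖ₋₁ + hₖ₋₂ (and likewise for the denominators kₖ):
a_0 = -7: -7/1
a_1 = 6: -41/6
a_2 = 3: -130/19
a_3 = 1: -171/25
a_4 = 21: -3721/544
a_5 = 3: -11334/1657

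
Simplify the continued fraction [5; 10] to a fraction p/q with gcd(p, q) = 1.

51/10

Collapse the nested fraction from the inside out:
Start with 10.
5 + 1/(10/1) = 5 + 1/10 = 51/10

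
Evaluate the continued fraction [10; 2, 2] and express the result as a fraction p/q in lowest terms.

Compute successive convergents:
a_0 = 10: 10/1
a_1 = 2: 21/2
a_2 = 2: 52/5

52/5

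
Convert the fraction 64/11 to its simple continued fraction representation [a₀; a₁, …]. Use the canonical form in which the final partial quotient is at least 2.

Apply division with remainder until the remainder is 0:
64 = 5·11 + 9, so a_0 = 5
11 = 1·9 + 2, so a_1 = 1
9 = 4·2 + 1, so a_2 = 4
2 = 2·1 + 0, so a_3 = 2

[5; 1, 4, 2]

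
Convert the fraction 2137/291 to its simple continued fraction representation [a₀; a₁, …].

[7; 2, 1, 10, 9]

Run the Euclidean algorithm, recording each quotient:
2137 = 7·291 + 100, so a_0 = 7
291 = 2·100 + 91, so a_1 = 2
100 = 1·91 + 9, so a_2 = 1
91 = 10·9 + 1, so a_3 = 10
9 = 9·1 + 0, so a_4 = 9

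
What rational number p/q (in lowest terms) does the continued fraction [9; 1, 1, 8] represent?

162/17

a_0 = 9: 9/1
a_1 = 1: 10/1
a_2 = 1: 19/2
a_3 = 8: 162/17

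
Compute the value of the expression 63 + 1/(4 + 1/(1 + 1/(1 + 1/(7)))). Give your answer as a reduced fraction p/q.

Start with 7.
1 + 1/(7/1) = 1 + 1/7 = 8/7
1 + 1/(8/7) = 1 + 7/8 = 15/8
4 + 1/(15/8) = 4 + 8/15 = 68/15
63 + 1/(68/15) = 63 + 15/68 = 4299/68

4299/68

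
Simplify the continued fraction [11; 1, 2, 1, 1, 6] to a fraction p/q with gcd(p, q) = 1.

Start with 6.
1 + 1/(6/1) = 1 + 1/6 = 7/6
1 + 1/(7/6) = 1 + 6/7 = 13/7
2 + 1/(13/7) = 2 + 7/13 = 33/13
1 + 1/(33/13) = 1 + 13/33 = 46/33
11 + 1/(46/33) = 11 + 33/46 = 539/46

539/46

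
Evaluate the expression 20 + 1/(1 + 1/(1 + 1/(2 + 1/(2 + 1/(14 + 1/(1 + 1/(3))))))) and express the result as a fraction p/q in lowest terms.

14985/728

Work from the innermost term outward:
Start with 3.
1 + 1/(3/1) = 1 + 1/3 = 4/3
14 + 1/(4/3) = 14 + 3/4 = 59/4
2 + 1/(59/4) = 2 + 4/59 = 122/59
2 + 1/(122/59) = 2 + 59/122 = 303/122
1 + 1/(303/122) = 1 + 122/303 = 425/303
1 + 1/(425/303) = 1 + 303/425 = 728/425
20 + 1/(728/425) = 20 + 425/728 = 14985/728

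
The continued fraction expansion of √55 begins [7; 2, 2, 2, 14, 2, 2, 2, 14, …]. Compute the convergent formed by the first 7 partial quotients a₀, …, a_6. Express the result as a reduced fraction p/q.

6593/889

Work from the innermost term outward:
Start with 2.
2 + 1/(2/1) = 2 + 1/2 = 5/2
14 + 1/(5/2) = 14 + 2/5 = 72/5
2 + 1/(72/5) = 2 + 5/72 = 149/72
2 + 1/(149/72) = 2 + 72/149 = 370/149
2 + 1/(370/149) = 2 + 149/370 = 889/370
7 + 1/(889/370) = 7 + 370/889 = 6593/889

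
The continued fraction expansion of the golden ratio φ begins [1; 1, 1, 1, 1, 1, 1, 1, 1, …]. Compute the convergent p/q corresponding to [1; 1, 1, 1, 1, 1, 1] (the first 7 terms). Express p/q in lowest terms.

21/13

a_0 = 1: 1/1
a_1 = 1: 2/1
a_2 = 1: 3/2
a_3 = 1: 5/3
a_4 = 1: 8/5
a_5 = 1: 13/8
a_6 = 1: 21/13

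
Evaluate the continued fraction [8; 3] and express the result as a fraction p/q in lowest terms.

Build up convergents one term at a time:
a_0 = 8: 8/1
a_1 = 3: 25/3

25/3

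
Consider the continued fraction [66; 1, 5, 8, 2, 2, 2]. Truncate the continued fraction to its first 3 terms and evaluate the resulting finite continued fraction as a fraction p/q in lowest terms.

Start with 5.
1 + 1/(5/1) = 1 + 1/5 = 6/5
66 + 1/(6/5) = 66 + 5/6 = 401/6

401/6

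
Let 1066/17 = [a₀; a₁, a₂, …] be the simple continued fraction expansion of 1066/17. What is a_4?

1066 ÷ 17 → quotient 62, remainder 12
17 ÷ 12 → quotient 1, remainder 5
12 ÷ 5 → quotient 2, remainder 2
5 ÷ 2 → quotient 2, remainder 1
2 ÷ 1 → quotient 2, remainder 0

2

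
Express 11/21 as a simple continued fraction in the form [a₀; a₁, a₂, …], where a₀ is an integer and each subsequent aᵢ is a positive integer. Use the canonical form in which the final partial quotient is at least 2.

[0; 1, 1, 10]

Repeatedly divide and take the remainder:
11 ÷ 21 → quotient 0, remainder 11
21 ÷ 11 → quotient 1, remainder 10
11 ÷ 10 → quotient 1, remainder 1
10 ÷ 1 → quotient 10, remainder 0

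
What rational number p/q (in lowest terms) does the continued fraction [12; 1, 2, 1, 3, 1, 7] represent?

Work from the innermost term outward:
Start with 7.
1 + 1/(7/1) = 1 + 1/7 = 8/7
3 + 1/(8/7) = 3 + 7/8 = 31/8
1 + 1/(31/8) = 1 + 8/31 = 39/31
2 + 1/(39/31) = 2 + 31/39 = 109/39
1 + 1/(109/39) = 1 + 39/109 = 148/109
12 + 1/(148/109) = 12 + 109/148 = 1885/148

1885/148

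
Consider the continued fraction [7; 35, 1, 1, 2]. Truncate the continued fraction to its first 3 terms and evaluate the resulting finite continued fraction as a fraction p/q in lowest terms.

Compute successive convergents:
a_0 = 7: 7/1
a_1 = 35: 246/35
a_2 = 1: 253/36

253/36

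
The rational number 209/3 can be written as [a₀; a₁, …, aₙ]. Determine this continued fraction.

[69; 1, 2]

⌊209/3⌋ = 69, remainder 2
⌊3/2⌋ = 1, remainder 1
⌊2/1⌋ = 2, remainder 0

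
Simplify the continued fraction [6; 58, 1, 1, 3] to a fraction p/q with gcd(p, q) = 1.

a_0 = 6: 6/1
a_1 = 58: 349/58
a_2 = 1: 355/59
a_3 = 1: 704/117
a_4 = 3: 2467/410

2467/410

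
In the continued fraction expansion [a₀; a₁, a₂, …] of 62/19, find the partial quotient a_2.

Apply division with remainder until the remainder is 0:
62 ÷ 19 → quotient 3, remainder 5
19 ÷ 5 → quotient 3, remainder 4
5 ÷ 4 → quotient 1, remainder 1

1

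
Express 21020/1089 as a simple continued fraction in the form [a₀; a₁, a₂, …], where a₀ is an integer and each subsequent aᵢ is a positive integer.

⌊21020/1089⌋ = 19, remainder 329
⌊1089/329⌋ = 3, remainder 102
⌊329/102⌋ = 3, remainder 23
⌊102/23⌋ = 4, remainder 10
⌊23/10⌋ = 2, remainder 3
⌊10/3⌋ = 3, remainder 1
⌊3/1⌋ = 3, remainder 0

[19; 3, 3, 4, 2, 3, 3]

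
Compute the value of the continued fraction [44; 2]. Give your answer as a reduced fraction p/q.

Compute successive convergents:
a_0 = 44: 44/1
a_1 = 2: 89/2

89/2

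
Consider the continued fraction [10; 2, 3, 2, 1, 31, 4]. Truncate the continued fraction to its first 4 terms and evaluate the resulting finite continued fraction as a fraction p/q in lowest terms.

a_0 = 10: 10/1
a_1 = 2: 21/2
a_2 = 3: 73/7
a_3 = 2: 167/16

167/16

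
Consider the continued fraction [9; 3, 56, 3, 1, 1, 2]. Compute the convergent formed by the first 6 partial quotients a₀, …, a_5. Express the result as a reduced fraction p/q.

11095/1189

Use the convergent recurrence hₖ = aₖ·hₖ₋₁ + hₖ₋₂ (and likewise for the denominators kₖ):
a_0 = 9: 9/1
a_1 = 3: 28/3
a_2 = 56: 1577/169
a_3 = 3: 4759/510
a_4 = 1: 6336/679
a_5 = 1: 11095/1189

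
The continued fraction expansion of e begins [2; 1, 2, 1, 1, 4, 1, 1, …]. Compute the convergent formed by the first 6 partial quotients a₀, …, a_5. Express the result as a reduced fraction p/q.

Start with 4.
1 + 1/(4/1) = 1 + 1/4 = 5/4
1 + 1/(5/4) = 1 + 4/5 = 9/5
2 + 1/(9/5) = 2 + 5/9 = 23/9
1 + 1/(23/9) = 1 + 9/23 = 32/23
2 + 1/(32/23) = 2 + 23/32 = 87/32

87/32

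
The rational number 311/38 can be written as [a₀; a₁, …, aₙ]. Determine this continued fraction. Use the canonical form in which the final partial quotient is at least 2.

[8; 5, 2, 3]

311 = 8·38 + 7, so a_0 = 8
38 = 5·7 + 3, so a_1 = 5
7 = 2·3 + 1, so a_2 = 2
3 = 3·1 + 0, so a_3 = 3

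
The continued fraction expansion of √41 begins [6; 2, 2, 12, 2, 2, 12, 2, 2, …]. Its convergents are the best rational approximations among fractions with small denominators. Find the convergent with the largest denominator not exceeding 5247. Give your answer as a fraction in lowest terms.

List convergents until the denominator exceeds the bound:
a_0 = 6: 6/1  (≤ bound)
a_1 = 2: 13/2  (≤ bound)
a_2 = 2: 32/5  (≤ bound)
a_3 = 12: 397/62  (≤ bound)
a_4 = 2: 826/129  (≤ bound)
a_5 = 2: 2049/320  (≤ bound)
a_6 = 12: 25414/3969  (≤ bound)
a_7 = 2: 52877/8258  (> 5247, stop)

25414/3969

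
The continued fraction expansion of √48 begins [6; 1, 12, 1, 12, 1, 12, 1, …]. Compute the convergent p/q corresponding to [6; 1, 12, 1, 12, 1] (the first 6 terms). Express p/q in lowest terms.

1351/195

Build up convergents one term at a time:
a_0 = 6: 6/1
a_1 = 1: 7/1
a_2 = 12: 90/13
a_3 = 1: 97/14
a_4 = 12: 1254/181
a_5 = 1: 1351/195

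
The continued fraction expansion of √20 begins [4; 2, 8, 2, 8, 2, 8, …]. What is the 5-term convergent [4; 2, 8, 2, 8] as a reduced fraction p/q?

1364/305

a_0 = 4: 4/1
a_1 = 2: 9/2
a_2 = 8: 76/17
a_3 = 2: 161/36
a_4 = 8: 1364/305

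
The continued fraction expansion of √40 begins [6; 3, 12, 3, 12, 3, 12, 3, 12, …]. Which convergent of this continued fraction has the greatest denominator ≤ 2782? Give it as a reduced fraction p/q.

a_0 = 6: 6/1  (≤ bound)
a_1 = 3: 19/3  (≤ bound)
a_2 = 12: 234/37  (≤ bound)
a_3 = 3: 721/114  (≤ bound)
a_4 = 12: 8886/1405  (≤ bound)
a_5 = 3: 27379/4329  (> 2782, stop)

8886/1405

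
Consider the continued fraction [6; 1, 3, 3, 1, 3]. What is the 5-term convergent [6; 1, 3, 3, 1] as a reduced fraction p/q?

Collapse the nested fraction from the inside out:
Start with 1.
3 + 1/(1/1) = 3 + 1/1 = 4/1
3 + 1/(4/1) = 3 + 1/4 = 13/4
1 + 1/(13/4) = 1 + 4/13 = 17/13
6 + 1/(17/13) = 6 + 13/17 = 115/17

115/17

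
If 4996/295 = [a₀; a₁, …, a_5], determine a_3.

Repeatedly divide and take the remainder:
4996 ÷ 295 → quotient 16, remainder 276
295 ÷ 276 → quotient 1, remainder 19
276 ÷ 19 → quotient 14, remainder 10
19 ÷ 10 → quotient 1, remainder 9

1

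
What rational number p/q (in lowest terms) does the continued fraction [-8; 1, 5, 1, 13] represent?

Build up convergents one term at a time:
a_0 = -8: -8/1
a_1 = 1: -7/1
a_2 = 5: -43/6
a_3 = 1: -50/7
a_4 = 13: -693/97

-693/97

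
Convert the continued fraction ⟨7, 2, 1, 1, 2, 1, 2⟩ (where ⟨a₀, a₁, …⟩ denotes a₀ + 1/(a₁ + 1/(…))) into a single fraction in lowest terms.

362/49

Work from the innermost term outward:
Start with 2.
1 + 1/(2/1) = 1 + 1/2 = 3/2
2 + 1/(3/2) = 2 + 2/3 = 8/3
1 + 1/(8/3) = 1 + 3/8 = 11/8
1 + 1/(11/8) = 1 + 8/11 = 19/11
2 + 1/(19/11) = 2 + 11/19 = 49/19
7 + 1/(49/19) = 7 + 19/49 = 362/49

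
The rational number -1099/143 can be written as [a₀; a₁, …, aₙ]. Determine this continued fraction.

Apply division with remainder until the remainder is 0:
-1099 = -8·143 + 45, so a_0 = -8
143 = 3·45 + 8, so a_1 = 3
45 = 5·8 + 5, so a_2 = 5
8 = 1·5 + 3, so a_3 = 1
5 = 1·3 + 2, so a_4 = 1
3 = 1·2 + 1, so a_5 = 1
2 = 2·1 + 0, so a_6 = 2

[-8; 3, 5, 1, 1, 1, 2]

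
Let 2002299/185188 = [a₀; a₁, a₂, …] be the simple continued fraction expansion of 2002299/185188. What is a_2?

4

2002299 ÷ 185188 → quotient 10, remainder 150419
185188 ÷ 150419 → quotient 1, remainder 34769
150419 ÷ 34769 → quotient 4, remainder 11343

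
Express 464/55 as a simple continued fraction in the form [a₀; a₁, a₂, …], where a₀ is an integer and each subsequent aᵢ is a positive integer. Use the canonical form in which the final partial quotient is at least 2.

464 ÷ 55 → quotient 8, remainder 24
55 ÷ 24 → quotient 2, remainder 7
24 ÷ 7 → quotient 3, remainder 3
7 ÷ 3 → quotient 2, remainder 1
3 ÷ 1 → quotient 3, remainder 0

[8; 2, 3, 2, 3]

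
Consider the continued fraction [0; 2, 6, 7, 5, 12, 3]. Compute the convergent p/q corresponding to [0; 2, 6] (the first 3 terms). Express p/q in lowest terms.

6/13

Collapse the nested fraction from the inside out:
Start with 6.
2 + 1/(6/1) = 2 + 1/6 = 13/6
0 + 1/(13/6) = 0 + 6/13 = 6/13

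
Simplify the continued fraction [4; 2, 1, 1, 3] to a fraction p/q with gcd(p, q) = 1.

Start with 3.
1 + 1/(3/1) = 1 + 1/3 = 4/3
1 + 1/(4/3) = 1 + 3/4 = 7/4
2 + 1/(7/4) = 2 + 4/7 = 18/7
4 + 1/(18/7) = 4 + 7/18 = 79/18

79/18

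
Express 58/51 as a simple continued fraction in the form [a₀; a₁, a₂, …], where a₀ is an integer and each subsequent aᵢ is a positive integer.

⌊58/51⌋ = 1, remainder 7
⌊51/7⌋ = 7, remainder 2
⌊7/2⌋ = 3, remainder 1
⌊2/1⌋ = 2, remainder 0

[1; 7, 3, 2]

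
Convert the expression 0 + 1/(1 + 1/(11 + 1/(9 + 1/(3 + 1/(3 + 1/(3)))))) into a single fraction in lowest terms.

3410/3717

a_0 = 0: 0/1
a_1 = 1: 1/1
a_2 = 11: 11/12
a_3 = 9: 100/109
a_4 = 3: 311/339
a_5 = 3: 1033/1126
a_6 = 3: 3410/3717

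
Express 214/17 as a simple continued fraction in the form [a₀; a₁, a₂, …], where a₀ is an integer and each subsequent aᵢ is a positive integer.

[12; 1, 1, 2, 3]

Apply division with remainder until the remainder is 0:
214 = 12·17 + 10, so a_0 = 12
17 = 1·10 + 7, so a_1 = 1
10 = 1·7 + 3, so a_2 = 1
7 = 2·3 + 1, so a_3 = 2
3 = 3·1 + 0, so a_4 = 3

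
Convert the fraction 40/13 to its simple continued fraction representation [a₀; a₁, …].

[3; 13]

Apply division with remainder until the remainder is 0:
40 = 3·13 + 1, so a_0 = 3
13 = 13·1 + 0, so a_1 = 13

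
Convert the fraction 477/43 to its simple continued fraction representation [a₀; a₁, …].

Run the Euclidean algorithm, recording each quotient:
477 = 11·43 + 4, so a_0 = 11
43 = 10·4 + 3, so a_1 = 10
4 = 1·3 + 1, so a_2 = 1
3 = 3·1 + 0, so a_3 = 3

[11; 10, 1, 3]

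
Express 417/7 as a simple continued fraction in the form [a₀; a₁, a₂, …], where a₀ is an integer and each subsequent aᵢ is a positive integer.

[59; 1, 1, 3]

417 ÷ 7 → quotient 59, remainder 4
7 ÷ 4 → quotient 1, remainder 3
4 ÷ 3 → quotient 1, remainder 1
3 ÷ 1 → quotient 3, remainder 0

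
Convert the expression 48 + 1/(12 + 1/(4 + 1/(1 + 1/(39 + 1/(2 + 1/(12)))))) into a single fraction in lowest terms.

a_0 = 48: 48/1
a_1 = 12: 577/12
a_2 = 4: 2356/49
a_3 = 1: 2933/61
a_4 = 39: 116743/2428
a_5 = 2: 236419/4917
a_6 = 12: 2953771/61432

2953771/61432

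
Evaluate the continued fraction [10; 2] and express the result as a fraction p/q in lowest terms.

Work from the innermost term outward:
Start with 2.
10 + 1/(2/1) = 10 + 1/2 = 21/2

21/2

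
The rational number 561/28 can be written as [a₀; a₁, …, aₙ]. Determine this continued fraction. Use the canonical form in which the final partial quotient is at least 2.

[20; 28]

⌊561/28⌋ = 20, remainder 1
⌊28/1⌋ = 28, remainder 0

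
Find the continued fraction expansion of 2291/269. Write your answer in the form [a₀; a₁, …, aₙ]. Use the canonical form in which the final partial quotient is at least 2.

[8; 1, 1, 14, 2, 4]

⌊2291/269⌋ = 8, remainder 139
⌊269/139⌋ = 1, remainder 130
⌊139/130⌋ = 1, remainder 9
⌊130/9⌋ = 14, remainder 4
⌊9/4⌋ = 2, remainder 1
⌊4/1⌋ = 4, remainder 0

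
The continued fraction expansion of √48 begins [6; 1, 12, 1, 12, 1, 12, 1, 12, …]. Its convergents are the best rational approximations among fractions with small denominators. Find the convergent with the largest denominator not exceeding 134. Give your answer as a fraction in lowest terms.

97/14

List convergents until the denominator exceeds the bound:
a_0 = 6: 6/1  (≤ bound)
a_1 = 1: 7/1  (≤ bound)
a_2 = 12: 90/13  (≤ bound)
a_3 = 1: 97/14  (≤ bound)
a_4 = 12: 1254/181  (> 134, stop)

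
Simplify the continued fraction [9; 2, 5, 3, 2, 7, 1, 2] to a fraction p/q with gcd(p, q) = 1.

18611/1968

Starting at the tail and folding back:
Start with 2.
1 + 1/(2/1) = 1 + 1/2 = 3/2
7 + 1/(3/2) = 7 + 2/3 = 23/3
2 + 1/(23/3) = 2 + 3/23 = 49/23
3 + 1/(49/23) = 3 + 23/49 = 170/49
5 + 1/(170/49) = 5 + 49/170 = 899/170
2 + 1/(899/170) = 2 + 170/899 = 1968/899
9 + 1/(1968/899) = 9 + 899/1968 = 18611/1968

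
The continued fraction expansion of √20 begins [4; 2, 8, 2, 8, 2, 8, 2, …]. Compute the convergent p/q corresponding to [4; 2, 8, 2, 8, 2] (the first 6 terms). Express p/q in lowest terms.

a_0 = 4: 4/1
a_1 = 2: 9/2
a_2 = 8: 76/17
a_3 = 2: 161/36
a_4 = 8: 1364/305
a_5 = 2: 2889/646

2889/646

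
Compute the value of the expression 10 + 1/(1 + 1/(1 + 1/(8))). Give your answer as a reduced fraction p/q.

a_0 = 10: 10/1
a_1 = 1: 11/1
a_2 = 1: 21/2
a_3 = 8: 179/17

179/17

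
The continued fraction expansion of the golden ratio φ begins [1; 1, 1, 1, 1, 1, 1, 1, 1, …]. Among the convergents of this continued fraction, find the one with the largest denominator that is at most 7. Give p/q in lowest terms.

List convergents until the denominator exceeds the bound:
a_0 = 1: 1/1  (≤ bound)
a_1 = 1: 2/1  (≤ bound)
a_2 = 1: 3/2  (≤ bound)
a_3 = 1: 5/3  (≤ bound)
a_4 = 1: 8/5  (≤ bound)
a_5 = 1: 13/8  (> 7, stop)

8/5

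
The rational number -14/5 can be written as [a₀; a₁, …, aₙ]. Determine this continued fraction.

-14 = -3·5 + 1, so a_0 = -3
5 = 5·1 + 0, so a_1 = 5

[-3; 5]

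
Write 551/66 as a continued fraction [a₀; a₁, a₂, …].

[8; 2, 1, 6, 1, 2]

Repeatedly divide and take the remainder:
551 ÷ 66 → quotient 8, remainder 23
66 ÷ 23 → quotient 2, remainder 20
23 ÷ 20 → quotient 1, remainder 3
20 ÷ 3 → quotient 6, remainder 2
3 ÷ 2 → quotient 1, remainder 1
2 ÷ 1 → quotient 2, remainder 0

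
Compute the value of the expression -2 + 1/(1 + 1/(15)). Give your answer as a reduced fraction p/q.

-17/16

Compute successive convergents:
a_0 = -2: -2/1
a_1 = 1: -1/1
a_2 = 15: -17/16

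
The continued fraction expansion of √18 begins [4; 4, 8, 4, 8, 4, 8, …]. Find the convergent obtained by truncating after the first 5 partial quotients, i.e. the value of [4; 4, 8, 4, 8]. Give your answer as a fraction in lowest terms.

a_0 = 4: 4/1
a_1 = 4: 17/4
a_2 = 8: 140/33
a_3 = 4: 577/136
a_4 = 8: 4756/1121

4756/1121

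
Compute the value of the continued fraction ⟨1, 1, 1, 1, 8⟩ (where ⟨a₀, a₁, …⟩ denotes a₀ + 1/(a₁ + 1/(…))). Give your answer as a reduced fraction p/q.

43/26

Build up convergents one term at a time:
a_0 = 1: 1/1
a_1 = 1: 2/1
a_2 = 1: 3/2
a_3 = 1: 5/3
a_4 = 8: 43/26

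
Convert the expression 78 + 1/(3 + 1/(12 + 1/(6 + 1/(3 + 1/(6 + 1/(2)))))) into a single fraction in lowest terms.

760217/9706

Use the convergent recurrence hₖ = aₖ·hₖ₋₁ + hₖ₋₂ (and likewise for the denominators kₖ):
a_0 = 78: 78/1
a_1 = 3: 235/3
a_2 = 12: 2898/37
a_3 = 6: 17623/225
a_4 = 3: 55767/712
a_5 = 6: 352225/4497
a_6 = 2: 760217/9706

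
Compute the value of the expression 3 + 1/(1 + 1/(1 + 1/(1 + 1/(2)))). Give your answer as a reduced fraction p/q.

29/8

a_0 = 3: 3/1
a_1 = 1: 4/1
a_2 = 1: 7/2
a_3 = 1: 11/3
a_4 = 2: 29/8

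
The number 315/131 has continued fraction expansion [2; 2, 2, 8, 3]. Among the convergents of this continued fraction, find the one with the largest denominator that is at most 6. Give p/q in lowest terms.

a_0 = 2: 2/1  (≤ bound)
a_1 = 2: 5/2  (≤ bound)
a_2 = 2: 12/5  (≤ bound)
a_3 = 8: 101/42  (> 6, stop)

12/5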